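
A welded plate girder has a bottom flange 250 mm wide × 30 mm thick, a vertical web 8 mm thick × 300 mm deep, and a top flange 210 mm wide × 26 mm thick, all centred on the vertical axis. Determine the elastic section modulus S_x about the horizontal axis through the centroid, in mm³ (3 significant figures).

S_x ≈ 1.81 × 10⁶ mm³

Decompose the section into non-overlapping parts with the origin at the bottom-left of its bounding rectangle.
Bottom plate: 250 × 30, A = 7 500 mm², y = 15 mm, Ī = 562 500 mm⁴.
Web plate: 8 × 300, A = 2 400 mm², y = 180 mm, Ī = 18 000 000 mm⁴.
Top plate: 210 × 26, A = 5 460 mm², y = 343 mm, Ī = 307 580 mm⁴.
Centroid: ȳ = ΣA·y / ΣA = 157.38 mm.
Transfer each piece to the horizontal axis through the centroid using Ī + A·d² with d = y − 157.38:
  bottom plate: d = -142.38 mm → contributes +152 592 305 mm⁴
  web plate: d = 22.625 mm → contributes +19 228 538 mm⁴
  top plate: d = 185.63 mm → contributes +188 440 838 mm⁴
Total I = 360 261 680 mm⁴.
Extreme fibre distance c = 198.63 mm; S = I/c = 1 813 778 mm³.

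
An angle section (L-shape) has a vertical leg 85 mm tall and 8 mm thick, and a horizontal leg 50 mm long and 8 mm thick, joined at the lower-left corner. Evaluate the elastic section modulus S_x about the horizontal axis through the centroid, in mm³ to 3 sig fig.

Treat the section as a set of non-overlapping primitives; coordinates are from the bounding-box lower-left.
Vertical leg: 8 × 85, A = 680 mm², y = 42.5 mm, Ī = 409 417 mm⁴.
Horizontal leg (remainder): 42 × 8, A = 336 mm², y = 4 mm, Ī = 1 792 mm⁴.
Centroid: ȳ = ΣA·y / ΣA = 29.768 mm.
Transfer each piece to the horizontal axis through the centroid using Ī + A·d² with d = y − 29.768:
  vertical leg: d = 12.732 mm → contributes +519 652 mm⁴
  horizontal leg (remainder): d = -25.768 mm → contributes +224 888 mm⁴
Total I = 744 540 mm⁴.
Extreme fibre distance c = 55.232 mm; S = I/c = 13 480 mm³.

S_x ≈ 1.35 × 10⁴ mm³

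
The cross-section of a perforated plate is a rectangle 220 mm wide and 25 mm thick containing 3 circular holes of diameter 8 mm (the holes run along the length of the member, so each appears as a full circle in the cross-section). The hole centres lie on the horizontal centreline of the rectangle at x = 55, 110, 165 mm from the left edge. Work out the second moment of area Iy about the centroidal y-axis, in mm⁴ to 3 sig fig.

Iy ≈ 2.19 × 10⁷ mm⁴

Decompose the section into non-overlapping parts with the origin at the bottom-left of its bounding rectangle.
Plate: 220 × 25, A = 5 500 mm², x = 110 mm, Ī = 22 183 333 mm⁴.
Hole 1 (subtracted): ⌀8, A = 50.265 mm², x = 55 mm, Ī = 201.06 mm⁴.
Hole 2 (subtracted): ⌀8, A = 50.265 mm², x = 110 mm, Ī = 201.06 mm⁴.
Hole 3 (subtracted): ⌀8, A = 50.265 mm², x = 165 mm, Ī = 201.06 mm⁴.
By symmetry the centroid is at mid-width, x̄ = 110 mm.
Transfer each piece to the centroidal y-axis using Ī + A·d² with d = x − 110:
  plate: d = 0 mm → contributes +22 183 333 mm⁴
  hole 1: d = -55 mm → contributes −152 254 mm⁴
  hole 2: d = 0 mm → contributes −201.06 mm⁴
  hole 3: d = 55 mm → contributes −152 254 mm⁴
Total I = 21 878 624 mm⁴.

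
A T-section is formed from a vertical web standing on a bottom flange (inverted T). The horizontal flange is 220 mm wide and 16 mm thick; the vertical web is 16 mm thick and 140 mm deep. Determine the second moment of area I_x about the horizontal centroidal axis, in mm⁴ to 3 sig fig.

Decompose the section into non-overlapping parts with the origin at the bottom-left of its bounding rectangle.
Flange: 220 × 16, A = 3 520 mm², y = 8 mm, Ī = 75 093 mm⁴.
Web: 16 × 140, A = 2 240 mm², y = 86 mm, Ī = 3 658 667 mm⁴.
Centroid: ȳ = ΣA·y / ΣA = 38.333 mm.
Transfer each piece to the horizontal centroidal axis using Ī + A·d² with d = y − 38.333:
  flange: d = -30.333 mm → contributes +3 313 884 mm⁴
  web: d = 47.667 mm → contributes +8 748 196 mm⁴
Total I = 12 062 080 mm⁴.

I_x ≈ 1.21 × 10⁷ mm⁴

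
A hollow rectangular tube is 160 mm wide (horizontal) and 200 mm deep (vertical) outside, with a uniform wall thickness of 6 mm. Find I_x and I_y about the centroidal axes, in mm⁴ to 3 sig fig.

Split into non-overlapping primitives; take the origin at the lower-left of the bounding box.
Outer rectangle: 160 × 200, A = 32 000 mm², y = 100 mm, Ī = 106 666 667 mm⁴.
Inner void (subtracted): 148 × 188, A = 27 824 mm², y = 100 mm, Ī = 81 950 955 mm⁴.
By symmetry the centroid is at mid-height, ȳ = 100 mm.
All pieces are centred on the centroidal x-axis, so I = ΣĪ (holes subtracted) = 24 715 712 mm⁴.
Repeating about the centroidal y-axis gives I_y = 17 478 592 mm⁴.

I_x ≈ 2.47 × 10⁷ mm⁴, I_y ≈ 1.75 × 10⁷ mm⁴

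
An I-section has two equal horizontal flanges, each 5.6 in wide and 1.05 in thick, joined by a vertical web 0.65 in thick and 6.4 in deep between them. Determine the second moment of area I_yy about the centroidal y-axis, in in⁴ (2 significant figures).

I_yy ≈ 31 in⁴

Treat the section as a set of non-overlapping primitives; coordinates are from the bounding-box lower-left.
Bottom flange: 5.6 × 1.05, A = 5.88 in², x = 2.8 in, Ī = 15.37 in⁴.
Web: 0.65 × 6.4, A = 4.16 in², x = 2.8 in, Ī = 0.1465 in⁴.
Top flange: 5.6 × 1.05, A = 5.88 in², x = 2.8 in, Ī = 15.37 in⁴.
By symmetry the centroid is at mid-width, x̄ = 2.8 in.
All pieces are centred on the centroidal y-axis, so I = ΣĪ = 30.88 in⁴.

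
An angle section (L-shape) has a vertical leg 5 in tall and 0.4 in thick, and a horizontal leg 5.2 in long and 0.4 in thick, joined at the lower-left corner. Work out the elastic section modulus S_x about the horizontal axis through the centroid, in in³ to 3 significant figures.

Treat the section as a set of non-overlapping primitives; coordinates are from the bounding-box lower-left.
Vertical leg: 0.4 × 5, A = 2 in², y = 2.5 in, Ī = 4.1667 in⁴.
Horizontal leg (remainder): 4.8 × 0.4, A = 1.92 in², y = 0.2 in, Ī = 0.0256 in⁴.
Centroid: ȳ = ΣA·y / ΣA = 1.3735 in.
Transfer each piece to the horizontal axis through the centroid using Ī + A·d² with d = y − 1.3735:
  vertical leg: d = 1.1265 in → contributes +6.7048 in⁴
  horizontal leg (remainder): d = -1.1735 in → contributes +2.6695 in⁴
Total I = 9.3743 in⁴.
Extreme fibre distance c = 3.6265 in; S = I/c = 2.5849 in³.

S_x ≈ 2.58 in³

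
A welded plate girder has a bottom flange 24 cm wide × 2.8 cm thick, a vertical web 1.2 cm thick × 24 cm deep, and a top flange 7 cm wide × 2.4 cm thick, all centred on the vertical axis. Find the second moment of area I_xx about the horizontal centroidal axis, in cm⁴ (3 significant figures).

Break the section into simple shapes (no overlaps), measuring from the bottom-left corner of the bounding box.
Bottom plate: 24 × 2.8, A = 67.2 cm², y = 1.4 cm, Ī = 43.904 cm⁴.
Web plate: 1.2 × 24, A = 28.8 cm², y = 14.8 cm, Ī = 1382.4 cm⁴.
Top plate: 7 × 2.4, A = 16.8 cm², y = 28 cm, Ī = 8.064 cm⁴.
Centroid: ȳ = ΣA·y / ΣA = 8.783 cm.
Transfer each piece to the horizontal centroidal axis using Ī + A·d² with d = y − 8.783:
  bottom plate: d = -7.383 cm → contributes +3706.9 cm⁴
  web plate: d = 6.017 cm → contributes +2425.1 cm⁴
  top plate: d = 19.217 cm → contributes +6212.2 cm⁴
Total I = 12 344 cm⁴.

I_xx ≈ 1.23 × 10⁴ cm⁴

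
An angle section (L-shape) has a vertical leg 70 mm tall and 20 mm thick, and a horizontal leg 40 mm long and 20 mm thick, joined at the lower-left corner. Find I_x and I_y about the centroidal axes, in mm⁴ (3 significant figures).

Break the section into simple shapes (no overlaps), measuring from the bottom-left corner of the bounding box.
Vertical leg: 20 × 70, A = 1 400 mm², y = 35 mm, Ī = 571 667 mm⁴.
Horizontal leg (remainder): 20 × 20, A = 400 mm², y = 10 mm, Ī = 13 333 mm⁴.
Centroid: ȳ = ΣA·y / ΣA = 29.444 mm.
Transfer each piece to the centroidal x-axis using Ī + A·d² with d = y − 29.444:
  vertical leg: d = 5.5556 mm → contributes +614 877 mm⁴
  horizontal leg (remainder): d = -19.444 mm → contributes +164 568 mm⁴
Total I = 779 444 mm⁴.
For the y-axis: x̄ = 14.444 mm.
Repeating about the centroidal y-axis gives I_y = 184 444 mm⁴.

I_x ≈ 7.79 × 10⁵ mm⁴, I_y ≈ 1.84 × 10⁵ mm⁴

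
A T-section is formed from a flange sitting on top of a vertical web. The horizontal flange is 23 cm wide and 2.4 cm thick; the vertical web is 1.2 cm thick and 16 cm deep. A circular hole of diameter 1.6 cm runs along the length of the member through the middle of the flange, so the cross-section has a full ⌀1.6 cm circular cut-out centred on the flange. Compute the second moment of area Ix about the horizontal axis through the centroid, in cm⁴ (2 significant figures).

Ix ≈ 1600 cm⁴

Split into non-overlapping primitives; take the origin at the lower-left of the bounding box.
Flange: 23 × 2.4, A = 55.2 cm², y = 17.2 cm, Ī = 26.5 cm⁴.
Web: 1.2 × 16, A = 19.2 cm², y = 8 cm, Ī = 409.6 cm⁴.
Hole (subtracted): ⌀1.6, A = 2.011 cm², y = 17.2 cm, Ī = 0.3217 cm⁴.
Centroid: ȳ = ΣA·y / ΣA = 14.76 cm.
Transfer each piece to the horizontal axis through the centroid using Ī + A·d² with d = y − 14.76:
  flange: d = 2.44 cm → contributes +355.2 cm⁴
  web: d = -6.76 cm → contributes +1 287 cm⁴
  hole: d = 2.44 cm → contributes −12.29 cm⁴
Total I = 1 630 cm⁴.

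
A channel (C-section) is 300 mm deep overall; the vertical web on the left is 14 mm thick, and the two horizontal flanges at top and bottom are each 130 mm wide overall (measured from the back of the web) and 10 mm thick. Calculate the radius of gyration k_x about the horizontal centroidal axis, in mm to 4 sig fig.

Split into non-overlapping primitives; take the origin at the lower-left of the bounding box.
Web: 14 × 300, A = 4 200 mm², y = 150 mm, Ī = 31 500 000 mm⁴.
Top flange (beyond web): 116 × 10, A = 1 160 mm², y = 295 mm, Ī = 9666.67 mm⁴.
Bottom flange (beyond web): 116 × 10, A = 1 160 mm², y = 5 mm, Ī = 9666.67 mm⁴.
By symmetry the centroid is at mid-height, ȳ = 150 mm.
Transfer each piece to the horizontal centroidal axis using Ī + A·d² with d = y − 150:
  web: d = 0 mm → contributes +31 500 000 mm⁴
  top flange (beyond web): d = 145 mm → contributes +24 398 667 mm⁴
  bottom flange (beyond web): d = -145 mm → contributes +24 398 667 mm⁴
Total I = 80 297 333 mm⁴.
Radius of gyration: k = √(I/A) = √(80 297 333 / 6 520) = 110.975 mm.

k_x ≈ 111.0 mm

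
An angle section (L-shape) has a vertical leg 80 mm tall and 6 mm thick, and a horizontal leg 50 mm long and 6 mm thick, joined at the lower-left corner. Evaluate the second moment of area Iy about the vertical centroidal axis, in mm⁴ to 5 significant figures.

Decompose the section into non-overlapping parts with the origin at the bottom-left of its bounding rectangle.
Vertical leg: 6 × 80, A = 480 mm², x = 3 mm, Ī = 1 440 mm⁴.
Horizontal leg (remainder): 44 × 6, A = 264 mm², x = 28 mm, Ī = 42 592 mm⁴.
Centroid: x̄ = ΣA·x / ΣA = 11.87097 mm.
Transfer each piece to the vertical centroidal axis using Ī + A·d² with d = x − 11.87097:
  vertical leg: d = -8.870968 mm → contributes +39213.15 mm⁴
  horizontal leg (remainder): d = 16.12903 mm → contributes +111270.5 mm⁴
Total I = 150483.6 mm⁴.

Iy ≈ 1.5048 × 10⁵ mm⁴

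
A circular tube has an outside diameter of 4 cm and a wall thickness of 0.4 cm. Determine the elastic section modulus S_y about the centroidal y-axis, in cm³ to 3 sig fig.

Split into non-overlapping primitives; take the origin at the lower-left of the bounding box.
Outer circle: ⌀4, A = 12.566 cm², x = 2 cm, Ī = 12.566 cm⁴.
Bore (subtracted): ⌀3.2, A = 8.0425 cm², x = 2 cm, Ī = 5.1472 cm⁴.
By symmetry the centroid is at mid-width, x̄ = 2 cm.
All pieces are centred on the centroidal y-axis, so I = ΣĪ (holes subtracted) = 7.4192 cm⁴.
Extreme fibre distance c = 2 cm; S = I/c = 3.7096 cm³.

S_y ≈ 3.71 cm³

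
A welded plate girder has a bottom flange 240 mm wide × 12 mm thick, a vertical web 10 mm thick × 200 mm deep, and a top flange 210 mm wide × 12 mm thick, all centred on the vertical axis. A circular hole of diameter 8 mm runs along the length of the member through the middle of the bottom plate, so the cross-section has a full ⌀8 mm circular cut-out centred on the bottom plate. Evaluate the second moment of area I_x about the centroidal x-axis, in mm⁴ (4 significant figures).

I_x ≈ 6.669 × 10⁷ mm⁴

Split into non-overlapping primitives; take the origin at the lower-left of the bounding box.
Bottom plate: 240 × 12, A = 2 880 mm², y = 6 mm, Ī = 34 560 mm⁴.
Web plate: 10 × 200, A = 2 000 mm², y = 112 mm, Ī = 6 666 667 mm⁴.
Top plate: 210 × 12, A = 2 520 mm², y = 218 mm, Ī = 30 240 mm⁴.
Hole (subtracted): ⌀8, A = 50.2655 mm², y = 6 mm, Ī = 201.062 mm⁴.
Centroid: ȳ = ΣA·y / ΣA = 107.533 mm.
Transfer each piece to the centroidal x-axis using Ī + A·d² with d = y − 107.533:
  bottom plate: d = -101.533 mm → contributes +29 724 289 mm⁴
  web plate: d = 4.46708 mm → contributes +6 706 576 mm⁴
  top plate: d = 110.467 mm → contributes +30 781 739 mm⁴
  hole: d = -101.533 mm → contributes −518 385 mm⁴
Total I = 66 694 220 mm⁴.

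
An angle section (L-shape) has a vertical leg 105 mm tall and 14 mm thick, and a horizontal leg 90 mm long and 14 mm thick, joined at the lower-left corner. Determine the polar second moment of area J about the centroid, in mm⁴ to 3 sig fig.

Break the section into simple shapes (no overlaps), measuring from the bottom-left corner of the bounding box.
Vertical leg: 14 × 105, A = 1 470 mm², y = 52.5 mm, Ī = 1 350 563 mm⁴.
Horizontal leg (remainder): 76 × 14, A = 1 064 mm², y = 7 mm, Ī = 17 379 mm⁴.
Centroid: ȳ = ΣA·y / ΣA = 33.395 mm.
Transfer each piece to the centroidal x-axis using Ī + A·d² with d = y − 33.395:
  vertical leg: d = 19.105 mm → contributes +1 887 112 mm⁴
  horizontal leg (remainder): d = -26.395 mm → contributes +758 665 mm⁴
Total I = 2 645 777 mm⁴.
For the y-axis: x̄ = 25.895 mm.
Repeating about the centroidal y-axis gives I_y = 1 786 055 mm⁴.
Polar second moment: J = I_x + I_y = 4 431 832 mm⁴.

J ≈ 4.43 × 10⁶ mm⁴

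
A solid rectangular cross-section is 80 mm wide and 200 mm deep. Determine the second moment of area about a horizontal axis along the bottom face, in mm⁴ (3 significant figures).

I_base ≈ 2.13 × 10⁸ mm⁴

The section: 80 × 200, A = 16 000 mm², y = 100 mm, Ī = 53 333 333 mm⁴.
Transfer it to the base of the section using Ī + A·d² with d = y − 0:
  the section: d = 100 mm → contributes +213 333 333 mm⁴
Total I = 213 333 333 mm⁴.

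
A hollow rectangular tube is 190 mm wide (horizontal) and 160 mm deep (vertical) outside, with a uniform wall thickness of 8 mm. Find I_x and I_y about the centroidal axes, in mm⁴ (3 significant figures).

Treat the section as a set of non-overlapping primitives; coordinates are from the bounding-box lower-left.
Outer rectangle: 190 × 160, A = 30 400 mm², y = 80 mm, Ī = 64 853 333 mm⁴.
Inner void (subtracted): 174 × 144, A = 25 056 mm², y = 80 mm, Ī = 43 296 768 mm⁴.
By symmetry the centroid is at mid-height, ȳ = 80 mm.
All pieces are centred on the centroidal x-axis, so I = ΣĪ (holes subtracted) = 21 556 565 mm⁴.
Repeating about the centroidal y-axis gives I_y = 28 237 045 mm⁴.

I_x ≈ 2.16 × 10⁷ mm⁴, I_y ≈ 2.82 × 10⁷ mm⁴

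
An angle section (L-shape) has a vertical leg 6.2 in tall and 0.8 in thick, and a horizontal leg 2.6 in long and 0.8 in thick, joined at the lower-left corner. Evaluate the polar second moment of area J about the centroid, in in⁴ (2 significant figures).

J ≈ 27 in⁴

Decompose the section into non-overlapping parts with the origin at the bottom-left of its bounding rectangle.
Vertical leg: 0.8 × 6.2, A = 4.96 in², y = 3.1 in, Ī = 15.89 in⁴.
Horizontal leg (remainder): 1.8 × 0.8, A = 1.44 in², y = 0.4 in, Ī = 0.0768 in⁴.
Centroid: ȳ = ΣA·y / ΣA = 2.493 in.
Transfer each piece to the centroidal x-axis using Ī + A·d² with d = y − 2.493:
  vertical leg: d = 0.6075 in → contributes +17.72 in⁴
  horizontal leg (remainder): d = -2.093 in → contributes +6.382 in⁴
Total I = 24.1 in⁴.
For the y-axis: x̄ = 0.6925 in.
Repeating about the centroidal y-axis gives I_y = 2.539 in⁴.
Polar second moment: J = I_x + I_y = 26.64 in⁴.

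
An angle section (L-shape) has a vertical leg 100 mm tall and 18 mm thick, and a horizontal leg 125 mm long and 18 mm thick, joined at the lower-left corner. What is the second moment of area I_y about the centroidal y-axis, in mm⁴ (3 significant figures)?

Break the section into simple shapes (no overlaps), measuring from the bottom-left corner of the bounding box.
Vertical leg: 18 × 100, A = 1 800 mm², x = 9 mm, Ī = 48 600 mm⁴.
Horizontal leg (remainder): 107 × 18, A = 1 926 mm², x = 71.5 mm, Ī = 1 837 565 mm⁴.
Centroid: x̄ = ΣA·x / ΣA = 41.307 mm.
Transfer each piece to the centroidal y-axis using Ī + A·d² with d = x − 41.307:
  vertical leg: d = -32.307 mm → contributes +1 927 309 mm⁴
  horizontal leg (remainder): d = 30.193 mm → contributes +3 593 367 mm⁴
Total I = 5 520 675 mm⁴.

I_y ≈ 5.52 × 10⁶ mm⁴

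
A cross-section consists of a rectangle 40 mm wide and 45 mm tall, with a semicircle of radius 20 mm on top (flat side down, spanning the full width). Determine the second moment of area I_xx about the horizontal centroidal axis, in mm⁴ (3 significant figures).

Decompose the section into non-overlapping parts with the origin at the bottom-left of its bounding rectangle.
Rectangular body: 40 × 45, A = 1 800 mm², y = 22.5 mm, Ī = 303 750 mm⁴.
Semicircular cap: semicircle r = 20, A = 628.32 mm², y = 53.488 mm, Ī = 17 561 mm⁴.
Centroid: ȳ = ΣA·y / ΣA = 30.518 mm.
Transfer each piece to the horizontal centroidal axis using Ī + A·d² with d = y − 30.518:
  rectangular body: d = -8.0181 mm → contributes +419 472 mm⁴
  semicircular cap: d = 22.97 mm → contributes +349 080 mm⁴
Total I = 768 552 mm⁴.

I_xx ≈ 7.69 × 10⁵ mm⁴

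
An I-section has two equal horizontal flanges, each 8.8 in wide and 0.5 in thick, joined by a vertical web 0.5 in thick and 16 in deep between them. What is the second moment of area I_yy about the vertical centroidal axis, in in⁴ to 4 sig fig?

I_yy ≈ 56.96 in⁴

Treat the section as a set of non-overlapping primitives; coordinates are from the bounding-box lower-left.
Bottom flange: 8.8 × 0.5, A = 4.4 in², x = 4.4 in, Ī = 28.3947 in⁴.
Web: 0.5 × 16, A = 8 in², x = 4.4 in, Ī = 0.166667 in⁴.
Top flange: 8.8 × 0.5, A = 4.4 in², x = 4.4 in, Ī = 28.3947 in⁴.
By symmetry the centroid is at mid-width, x̄ = 4.4 in.
All pieces are centred on the vertical centroidal axis, so I = ΣĪ = 56.956 in⁴.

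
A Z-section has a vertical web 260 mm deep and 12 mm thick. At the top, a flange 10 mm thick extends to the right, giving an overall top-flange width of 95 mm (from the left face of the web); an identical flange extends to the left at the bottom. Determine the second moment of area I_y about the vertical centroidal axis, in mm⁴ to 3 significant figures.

Split into non-overlapping primitives; take the origin at the lower-left of the bounding box.
Web: 12 × 260, A = 3 120 mm², x = 89 mm, Ī = 37 440 mm⁴.
Top flange (beyond web): 83 × 10, A = 830 mm², x = 136.5 mm, Ī = 476 489 mm⁴.
Bottom flange (beyond web): 83 × 10, A = 830 mm², x = 41.5 mm, Ī = 476 489 mm⁴.
Centroid: x̄ = ΣA·x / ΣA = 89 mm.
Transfer each piece to the vertical centroidal axis using Ī + A·d² with d = x − 89:
  web: d = 0 mm → contributes +37 440 mm⁴
  top flange (beyond web): d = 47.5 mm → contributes +2 349 177 mm⁴
  bottom flange (beyond web): d = -47.5 mm → contributes +2 349 177 mm⁴
Total I = 4 735 793 mm⁴.

I_y ≈ 4.74 × 10⁶ mm⁴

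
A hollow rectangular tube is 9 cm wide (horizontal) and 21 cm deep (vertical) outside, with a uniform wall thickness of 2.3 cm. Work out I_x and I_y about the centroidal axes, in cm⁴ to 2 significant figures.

Break the section into simple shapes (no overlaps), measuring from the bottom-left corner of the bounding box.
Outer rectangle: 9 × 21, A = 189 cm², y = 10.5 cm, Ī = 6 946 cm⁴.
Inner void (subtracted): 4.4 × 16.4, A = 72.16 cm², y = 10.5 cm, Ī = 1 617 cm⁴.
By symmetry the centroid is at mid-height, ȳ = 10.5 cm.
All pieces are centred on the centroidal x-axis, so I = ΣĪ (holes subtracted) = 5 328 cm⁴.
Repeating about the centroidal y-axis gives I_y = 1 159 cm⁴.

I_x ≈ 5300 cm⁴, I_y ≈ 1200 cm⁴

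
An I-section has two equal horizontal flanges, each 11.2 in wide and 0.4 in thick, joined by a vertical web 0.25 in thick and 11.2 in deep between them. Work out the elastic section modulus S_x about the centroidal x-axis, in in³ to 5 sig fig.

Decompose the section into non-overlapping parts with the origin at the bottom-left of its bounding rectangle.
Bottom flange: 11.2 × 0.4, A = 4.48 in², y = 0.2 in, Ī = 0.05973333 in⁴.
Web: 0.25 × 11.2, A = 2.8 in², y = 6 in, Ī = 29.26933 in⁴.
Top flange: 11.2 × 0.4, A = 4.48 in², y = 11.8 in, Ī = 0.05973333 in⁴.
By symmetry the centroid is at mid-height, ȳ = 6 in.
Transfer each piece to the centroidal x-axis using Ī + A·d² with d = y − 6:
  bottom flange: d = -5.8 in → contributes +150.7669 in⁴
  web: d = 0 in → contributes +29.26933 in⁴
  top flange: d = 5.8 in → contributes +150.7669 in⁴
Total I = 330.8032 in⁴.
Extreme fibre distance c = 6 in; S = I/c = 55.13387 in³.

S_x ≈ 55.134 in³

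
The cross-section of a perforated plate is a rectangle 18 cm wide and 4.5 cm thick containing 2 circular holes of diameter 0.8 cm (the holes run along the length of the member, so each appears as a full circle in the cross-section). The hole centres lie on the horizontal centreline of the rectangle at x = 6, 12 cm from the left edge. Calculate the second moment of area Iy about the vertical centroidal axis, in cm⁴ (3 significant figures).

Iy ≈ 2180 cm⁴

Break the section into simple shapes (no overlaps), measuring from the bottom-left corner of the bounding box.
Plate: 18 × 4.5, A = 81 cm², x = 9 cm, Ī = 2 187 cm⁴.
Hole 1 (subtracted): ⌀0.8, A = 0.50265 cm², x = 6 cm, Ī = 0.020106 cm⁴.
Hole 2 (subtracted): ⌀0.8, A = 0.50265 cm², x = 12 cm, Ī = 0.020106 cm⁴.
By symmetry the centroid is at mid-width, x̄ = 9 cm.
Transfer each piece to the vertical centroidal axis using Ī + A·d² with d = x − 9:
  plate: d = 0 cm → contributes +2 187 cm⁴
  hole 1: d = -3 cm → contributes −4.544 cm⁴
  hole 2: d = 3 cm → contributes −4.544 cm⁴
Total I = 2177.9 cm⁴.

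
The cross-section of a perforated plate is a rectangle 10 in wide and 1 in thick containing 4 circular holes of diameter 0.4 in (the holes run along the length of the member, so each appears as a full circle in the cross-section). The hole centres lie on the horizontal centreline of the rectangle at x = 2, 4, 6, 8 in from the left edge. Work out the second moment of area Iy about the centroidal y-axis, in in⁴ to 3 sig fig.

Iy ≈ 80.8 in⁴

Split into non-overlapping primitives; take the origin at the lower-left of the bounding box.
Plate: 10 × 1, A = 10 in², x = 5 in, Ī = 83.333 in⁴.
Hole 1 (subtracted): ⌀0.4, A = 0.12566 in², x = 2 in, Ī = 0.0012566 in⁴.
Hole 2 (subtracted): ⌀0.4, A = 0.12566 in², x = 4 in, Ī = 0.0012566 in⁴.
Hole 3 (subtracted): ⌀0.4, A = 0.12566 in², x = 6 in, Ī = 0.0012566 in⁴.
Hole 4 (subtracted): ⌀0.4, A = 0.12566 in², x = 8 in, Ī = 0.0012566 in⁴.
By symmetry the centroid is at mid-width, x̄ = 5 in.
Transfer each piece to the centroidal y-axis using Ī + A·d² with d = x − 5:
  plate: d = 0 in → contributes +83.333 in⁴
  hole 1: d = -3 in → contributes −1.1322 in⁴
  hole 2: d = -1 in → contributes −0.12692 in⁴
  hole 3: d = 1 in → contributes −0.12692 in⁴
  hole 4: d = 3 in → contributes −1.1322 in⁴
Total I = 80.815 in⁴.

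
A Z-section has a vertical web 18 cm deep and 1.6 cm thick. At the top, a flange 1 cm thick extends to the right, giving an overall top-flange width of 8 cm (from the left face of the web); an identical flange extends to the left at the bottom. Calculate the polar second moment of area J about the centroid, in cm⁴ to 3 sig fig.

Treat the section as a set of non-overlapping primitives; coordinates are from the bounding-box lower-left.
Web: 1.6 × 18, A = 28.8 cm², y = 9 cm, Ī = 777.6 cm⁴.
Top flange (beyond web): 6.4 × 1, A = 6.4 cm², y = 17.5 cm, Ī = 0.53333 cm⁴.
Bottom flange (beyond web): 6.4 × 1, A = 6.4 cm², y = 0.5 cm, Ī = 0.53333 cm⁴.
Centroid: ȳ = ΣA·y / ΣA = 9 cm.
Transfer each piece to the centroidal x-axis using Ī + A·d² with d = y − 9:
  web: d = 0 cm → contributes +777.6 cm⁴
  top flange (beyond web): d = 8.5 cm → contributes +462.93 cm⁴
  bottom flange (beyond web): d = -8.5 cm → contributes +462.93 cm⁴
Total I = 1703.5 cm⁴.
For the y-axis: x̄ = 7.2 cm.
Repeating about the centroidal y-axis gives I_y = 254.63 cm⁴.
Polar second moment: J = I_x + I_y = 1958.1 cm⁴.

J ≈ 1960 cm⁴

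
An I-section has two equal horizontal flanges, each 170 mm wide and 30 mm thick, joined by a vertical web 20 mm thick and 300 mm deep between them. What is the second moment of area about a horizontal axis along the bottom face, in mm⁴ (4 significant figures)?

I_base ≈ 8.483 × 10⁸ mm⁴

Decompose the section into non-overlapping parts with the origin at the bottom-left of its bounding rectangle.
Bottom flange: 170 × 30, A = 5 100 mm², y = 15 mm, Ī = 382 500 mm⁴.
Web: 20 × 300, A = 6 000 mm², y = 180 mm, Ī = 45 000 000 mm⁴.
Top flange: 170 × 30, A = 5 100 mm², y = 345 mm, Ī = 382 500 mm⁴.
Transfer each piece to the base of the section using Ī + A·d² with d = y − 0:
  bottom flange: d = 15 mm → contributes +1 530 000 mm⁴
  web: d = 180 mm → contributes +239 400 000 mm⁴
  top flange: d = 345 mm → contributes +607 410 000 mm⁴
Total I = 848 340 000 mm⁴.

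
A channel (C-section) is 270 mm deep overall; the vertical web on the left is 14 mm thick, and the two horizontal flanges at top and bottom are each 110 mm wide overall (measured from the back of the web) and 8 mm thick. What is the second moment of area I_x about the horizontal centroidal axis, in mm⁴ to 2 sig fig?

I_x ≈ 4.9 × 10⁷ mm⁴

Treat the section as a set of non-overlapping primitives; coordinates are from the bounding-box lower-left.
Web: 14 × 270, A = 3 780 mm², y = 135 mm, Ī = 22 963 500 mm⁴.
Top flange (beyond web): 96 × 8, A = 768 mm², y = 266 mm, Ī = 4 096 mm⁴.
Bottom flange (beyond web): 96 × 8, A = 768 mm², y = 4 mm, Ī = 4 096 mm⁴.
By symmetry the centroid is at mid-height, ȳ = 135 mm.
Transfer each piece to the horizontal centroidal axis using Ī + A·d² with d = y − 135:
  web: d = 0 mm → contributes +22 963 500 mm⁴
  top flange (beyond web): d = 131 mm → contributes +13 183 744 mm⁴
  bottom flange (beyond web): d = -131 mm → contributes +13 183 744 mm⁴
Total I = 49 330 988 mm⁴.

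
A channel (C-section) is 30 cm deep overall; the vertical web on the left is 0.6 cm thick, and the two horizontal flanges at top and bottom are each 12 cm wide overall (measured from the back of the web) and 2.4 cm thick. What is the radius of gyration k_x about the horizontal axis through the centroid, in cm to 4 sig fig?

Break the section into simple shapes (no overlaps), measuring from the bottom-left corner of the bounding box.
Web: 0.6 × 30, A = 18 cm², y = 15 cm, Ī = 1 350 cm⁴.
Top flange (beyond web): 11.4 × 2.4, A = 27.36 cm², y = 28.8 cm, Ī = 13.1328 cm⁴.
Bottom flange (beyond web): 11.4 × 2.4, A = 27.36 cm², y = 1.2 cm, Ī = 13.1328 cm⁴.
By symmetry the centroid is at mid-height, ȳ = 15 cm.
Transfer each piece to the horizontal axis through the centroid using Ī + A·d² with d = y − 15:
  web: d = 0 cm → contributes +1 350 cm⁴
  top flange (beyond web): d = 13.8 cm → contributes +5223.57 cm⁴
  bottom flange (beyond web): d = -13.8 cm → contributes +5223.57 cm⁴
Total I = 11797.1 cm⁴.
Radius of gyration: k = √(I/A) = √(11797.1 / 72.72) = 12.7368 cm.

k_x ≈ 12.74 cm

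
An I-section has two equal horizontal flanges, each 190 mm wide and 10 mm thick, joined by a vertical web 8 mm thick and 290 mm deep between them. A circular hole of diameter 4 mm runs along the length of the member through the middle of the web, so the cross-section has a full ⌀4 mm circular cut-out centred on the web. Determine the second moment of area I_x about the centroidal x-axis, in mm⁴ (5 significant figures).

Break the section into simple shapes (no overlaps), measuring from the bottom-left corner of the bounding box.
Bottom flange: 190 × 10, A = 1 900 mm², y = 5 mm, Ī = 15833.33 mm⁴.
Web: 8 × 290, A = 2 320 mm², y = 155 mm, Ī = 16 259 333 mm⁴.
Top flange: 190 × 10, A = 1 900 mm², y = 305 mm, Ī = 15833.33 mm⁴.
Hole (subtracted): ⌀4, A = 12.56637 mm², y = 155 mm, Ī = 12.56637 mm⁴.
By symmetry the centroid is at mid-height, ȳ = 155 mm.
Transfer each piece to the centroidal x-axis using Ī + A·d² with d = y − 155:
  bottom flange: d = -150 mm → contributes +42 765 833 mm⁴
  web: d = 0 mm → contributes +16 259 333 mm⁴
  top flange: d = 150 mm → contributes +42 765 833 mm⁴
  hole: d = 0 mm → contributes −12.56637 mm⁴
Total I = 101 790 987 mm⁴.

I_x ≈ 1.0179 × 10⁸ mm⁴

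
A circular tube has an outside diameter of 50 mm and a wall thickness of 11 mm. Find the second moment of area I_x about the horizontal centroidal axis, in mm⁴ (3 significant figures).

I_x ≈ 2.77 × 10⁵ mm⁴

Break the section into simple shapes (no overlaps), measuring from the bottom-left corner of the bounding box.
Outer circle: ⌀50, A = 1963.5 mm², y = 25 mm, Ī = 306 796 mm⁴.
Bore (subtracted): ⌀28, A = 615.75 mm², y = 25 mm, Ī = 30 172 mm⁴.
By symmetry the centroid is at mid-height, ȳ = 25 mm.
All pieces are centred on the horizontal centroidal axis, so I = ΣĪ (holes subtracted) = 276 624 mm⁴.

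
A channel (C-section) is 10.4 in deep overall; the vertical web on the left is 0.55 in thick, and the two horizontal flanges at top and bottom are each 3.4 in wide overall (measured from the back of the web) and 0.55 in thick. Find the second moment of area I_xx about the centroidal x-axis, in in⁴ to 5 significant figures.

I_xx ≈ 127.68 in⁴

Treat the section as a set of non-overlapping primitives; coordinates are from the bounding-box lower-left.
Web: 0.55 × 10.4, A = 5.72 in², y = 5.2 in, Ī = 51.55627 in⁴.
Top flange (beyond web): 2.85 × 0.55, A = 1.5675 in², y = 10.125 in, Ī = 0.03951406 in⁴.
Bottom flange (beyond web): 2.85 × 0.55, A = 1.5675 in², y = 0.275 in, Ī = 0.03951406 in⁴.
By symmetry the centroid is at mid-height, ȳ = 5.2 in.
Transfer each piece to the centroidal x-axis using Ī + A·d² with d = y − 5.2:
  web: d = 0 in → contributes +51.55627 in⁴
  top flange (beyond web): d = 4.925 in → contributes +38.06021 in⁴
  bottom flange (beyond web): d = -4.925 in → contributes +38.06021 in⁴
Total I = 127.6767 in⁴.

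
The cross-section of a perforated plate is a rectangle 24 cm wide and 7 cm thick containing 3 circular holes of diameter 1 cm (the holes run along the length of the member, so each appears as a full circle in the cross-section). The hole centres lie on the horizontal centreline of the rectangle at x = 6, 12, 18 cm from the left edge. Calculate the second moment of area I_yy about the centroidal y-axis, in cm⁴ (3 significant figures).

I_yy ≈ 8010 cm⁴

Treat the section as a set of non-overlapping primitives; coordinates are from the bounding-box lower-left.
Plate: 24 × 7, A = 168 cm², x = 12 cm, Ī = 8 064 cm⁴.
Hole 1 (subtracted): ⌀1, A = 0.7854 cm², x = 6 cm, Ī = 0.049087 cm⁴.
Hole 2 (subtracted): ⌀1, A = 0.7854 cm², x = 12 cm, Ī = 0.049087 cm⁴.
Hole 3 (subtracted): ⌀1, A = 0.7854 cm², x = 18 cm, Ī = 0.049087 cm⁴.
By symmetry the centroid is at mid-width, x̄ = 12 cm.
Transfer each piece to the centroidal y-axis using Ī + A·d² with d = x − 12:
  plate: d = 0 cm → contributes +8 064 cm⁴
  hole 1: d = -6 cm → contributes −28.323 cm⁴
  hole 2: d = 0 cm → contributes −0.049087 cm⁴
  hole 3: d = 6 cm → contributes −28.323 cm⁴
Total I = 8007.3 cm⁴.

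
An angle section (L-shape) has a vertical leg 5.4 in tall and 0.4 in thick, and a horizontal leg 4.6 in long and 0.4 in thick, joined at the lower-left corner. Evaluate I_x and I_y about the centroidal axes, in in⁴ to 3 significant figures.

I_x ≈ 11.2 in⁴, I_y ≈ 7.50 in⁴

Treat the section as a set of non-overlapping primitives; coordinates are from the bounding-box lower-left.
Vertical leg: 0.4 × 5.4, A = 2.16 in², y = 2.7 in, Ī = 5.2488 in⁴.
Horizontal leg (remainder): 4.2 × 0.4, A = 1.68 in², y = 0.2 in, Ī = 0.0224 in⁴.
Centroid: ȳ = ΣA·y / ΣA = 1.6063 in.
Transfer each piece to the centroidal x-axis using Ī + A·d² with d = y − 1.6063:
  vertical leg: d = 1.0938 in → contributes +7.8328 in⁴
  horizontal leg (remainder): d = -1.4063 in → contributes +3.3447 in⁴
Total I = 11.177 in⁴.
For the y-axis: x̄ = 1.2063 in.
Repeating about the centroidal y-axis gives I_y = 7.4975 in⁴.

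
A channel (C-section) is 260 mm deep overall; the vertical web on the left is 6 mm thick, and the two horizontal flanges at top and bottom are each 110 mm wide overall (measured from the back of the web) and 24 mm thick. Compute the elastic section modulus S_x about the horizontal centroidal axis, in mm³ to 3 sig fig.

Break the section into simple shapes (no overlaps), measuring from the bottom-left corner of the bounding box.
Web: 6 × 260, A = 1 560 mm², y = 130 mm, Ī = 8 788 000 mm⁴.
Top flange (beyond web): 104 × 24, A = 2 496 mm², y = 248 mm, Ī = 119 808 mm⁴.
Bottom flange (beyond web): 104 × 24, A = 2 496 mm², y = 12 mm, Ī = 119 808 mm⁴.
By symmetry the centroid is at mid-height, ȳ = 130 mm.
Transfer each piece to the horizontal centroidal axis using Ī + A·d² with d = y − 130:
  web: d = 0 mm → contributes +8 788 000 mm⁴
  top flange (beyond web): d = 118 mm → contributes +34 874 112 mm⁴
  bottom flange (beyond web): d = -118 mm → contributes +34 874 112 mm⁴
Total I = 78 536 224 mm⁴.
Extreme fibre distance c = 130 mm; S = I/c = 604 125 mm³.

S_x ≈ 6.04 × 10⁵ mm³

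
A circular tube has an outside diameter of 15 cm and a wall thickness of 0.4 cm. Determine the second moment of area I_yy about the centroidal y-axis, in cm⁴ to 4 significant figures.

Break the section into simple shapes (no overlaps), measuring from the bottom-left corner of the bounding box.
Outer circle: ⌀15, A = 176.715 cm², x = 7.5 cm, Ī = 2485.05 cm⁴.
Bore (subtracted): ⌀14.2, A = 158.368 cm², x = 7.5 cm, Ī = 1995.83 cm⁴.
By symmetry the centroid is at mid-width, x̄ = 7.5 cm.
All pieces are centred on the centroidal y-axis, so I = ΣĪ (holes subtracted) = 489.22 cm⁴.

I_yy ≈ 489.2 cm⁴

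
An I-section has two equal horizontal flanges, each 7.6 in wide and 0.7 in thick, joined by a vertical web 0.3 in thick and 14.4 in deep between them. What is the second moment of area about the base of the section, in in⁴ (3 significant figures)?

Split into non-overlapping primitives; take the origin at the lower-left of the bounding box.
Bottom flange: 7.6 × 0.7, A = 5.32 in², y = 0.35 in, Ī = 0.21723 in⁴.
Web: 0.3 × 14.4, A = 4.32 in², y = 7.9 in, Ī = 74.65 in⁴.
Top flange: 7.6 × 0.7, A = 5.32 in², y = 15.45 in, Ī = 0.21723 in⁴.
Transfer each piece to the base of the section using Ī + A·d² with d = y − 0:
  bottom flange: d = 0.35 in → contributes +0.86893 in⁴
  web: d = 7.9 in → contributes +344.26 in⁴
  top flange: d = 15.45 in → contributes +1270.1 in⁴
Total I = 1615.2 in⁴.

I_base ≈ 1620 in⁴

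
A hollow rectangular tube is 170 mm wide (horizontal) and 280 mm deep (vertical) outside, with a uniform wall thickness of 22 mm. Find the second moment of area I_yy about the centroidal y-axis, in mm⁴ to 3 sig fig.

I_yy ≈ 7.53 × 10⁷ mm⁴

Treat the section as a set of non-overlapping primitives; coordinates are from the bounding-box lower-left.
Outer rectangle: 170 × 280, A = 47 600 mm², x = 85 mm, Ī = 114 636 667 mm⁴.
Inner void (subtracted): 126 × 236, A = 29 736 mm², x = 85 mm, Ī = 39 340 728 mm⁴.
By symmetry the centroid is at mid-width, x̄ = 85 mm.
All pieces are centred on the centroidal y-axis, so I = ΣĪ (holes subtracted) = 75 295 939 mm⁴.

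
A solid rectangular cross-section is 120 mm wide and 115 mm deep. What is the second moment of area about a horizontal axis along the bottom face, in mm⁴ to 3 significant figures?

The section: 120 × 115, A = 13 800 mm², y = 57.5 mm, Ī = 15 208 750 mm⁴.
Transfer it to a horizontal axis along the bottom face using Ī + A·d² with d = y − 0:
  the section: d = 57.5 mm → contributes +60 835 000 mm⁴
Total I = 60 835 000 mm⁴.

I_base ≈ 6.08 × 10⁷ mm⁴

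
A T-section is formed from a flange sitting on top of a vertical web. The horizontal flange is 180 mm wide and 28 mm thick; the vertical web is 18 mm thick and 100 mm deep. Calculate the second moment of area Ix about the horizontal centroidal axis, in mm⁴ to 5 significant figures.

Ix ≈ 7.2619 × 10⁶ mm⁴

Decompose the section into non-overlapping parts with the origin at the bottom-left of its bounding rectangle.
Flange: 180 × 28, A = 5 040 mm², y = 114 mm, Ī = 329 280 mm⁴.
Web: 18 × 100, A = 1 800 mm², y = 50 mm, Ī = 1 500 000 mm⁴.
Centroid: ȳ = ΣA·y / ΣA = 97.15789 mm.
Transfer each piece to the horizontal centroidal axis using Ī + A·d² with d = y − 97.15789:
  flange: d = 16.84211 mm → contributes +1 758 909 mm⁴
  web: d = -47.15789 mm → contributes +5 502 961 mm⁴
Total I = 7 261 869 mm⁴.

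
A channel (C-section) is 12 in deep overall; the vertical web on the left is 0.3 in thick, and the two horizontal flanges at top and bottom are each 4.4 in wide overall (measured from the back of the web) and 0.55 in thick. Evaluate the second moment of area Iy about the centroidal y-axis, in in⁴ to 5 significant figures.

Iy ≈ 16.034 in⁴

Treat the section as a set of non-overlapping primitives; coordinates are from the bounding-box lower-left.
Web: 0.3 × 12, A = 3.6 in², x = 0.15 in, Ī = 0.027 in⁴.
Top flange (beyond web): 4.1 × 0.55, A = 2.255 in², x = 2.35 in, Ī = 3.158879 in⁴.
Bottom flange (beyond web): 4.1 × 0.55, A = 2.255 in², x = 2.35 in, Ī = 3.158879 in⁴.
Centroid: x̄ = ΣA·x / ΣA = 1.373428 in.
Transfer each piece to the centroidal y-axis using Ī + A·d² with d = x − 1.373428:
  web: d = -1.223428 in → contributes +5.415393 in⁴
  top flange (beyond web): d = 0.9765721 in → contributes +5.309457 in⁴
  bottom flange (beyond web): d = 0.9765721 in → contributes +5.309457 in⁴
Total I = 16.03431 in⁴.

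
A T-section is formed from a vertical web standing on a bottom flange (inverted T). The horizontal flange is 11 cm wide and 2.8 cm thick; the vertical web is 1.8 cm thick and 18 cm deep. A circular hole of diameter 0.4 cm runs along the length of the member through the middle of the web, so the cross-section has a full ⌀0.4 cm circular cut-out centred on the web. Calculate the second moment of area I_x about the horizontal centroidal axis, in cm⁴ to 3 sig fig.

Decompose the section into non-overlapping parts with the origin at the bottom-left of its bounding rectangle.
Flange: 11 × 2.8, A = 30.8 cm², y = 1.4 cm, Ī = 20.123 cm⁴.
Web: 1.8 × 18, A = 32.4 cm², y = 11.8 cm, Ī = 874.8 cm⁴.
Hole (subtracted): ⌀0.4, A = 0.12566 cm², y = 11.8 cm, Ī = 0.0012566 cm⁴.
Centroid: ȳ = ΣA·y / ΣA = 6.7215 cm.
Transfer each piece to the horizontal centroidal axis using Ī + A·d² with d = y − 6.7215:
  flange: d = -5.3215 cm → contributes +892.34 cm⁴
  web: d = 5.0785 cm → contributes +1710.4 cm⁴
  hole: d = 5.0785 cm → contributes −3.2422 cm⁴
Total I = 2599.5 cm⁴.

I_x ≈ 2600 cm⁴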